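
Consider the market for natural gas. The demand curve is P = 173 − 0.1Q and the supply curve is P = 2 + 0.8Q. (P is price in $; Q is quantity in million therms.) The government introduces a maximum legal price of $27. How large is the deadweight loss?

Competitive equilibrium: 173 − 0.1Q = 2 + 0.8Q → Q* = 190, P* = 154.
At the ceiling P = 27, quantity supplied = (27 − 2)/0.8 = 31.25.
Willingness to pay at Q' = 31.25: 173 − 0.1·31.25 = 169.875.
ΔQ = 190 − 31.25 = 158.75; wedge = 169.875 − 27 = 142.875.
Welfare loss = ½ × 158.75 × 142.875 = $11340.70 million.

$11340.70 million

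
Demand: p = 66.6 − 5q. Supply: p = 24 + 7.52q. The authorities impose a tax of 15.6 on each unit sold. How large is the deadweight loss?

Competitive equilibrium: 66.6 − 5q = 24 + 7.52q → q* = 3.4026, p* = 49.5872.
With the tax, the buyer price exceeds the seller price by 15.6: (66.6 − 5q) − (24 + 7.52q) = 15.6 → q' = 2.1565.
Δq = 3.4026 − 2.1565 = 1.2461; the wedge equals the tax, 15.6.
The triangle = ½ × 1.2461 × 15.6 = 9.72.

9.72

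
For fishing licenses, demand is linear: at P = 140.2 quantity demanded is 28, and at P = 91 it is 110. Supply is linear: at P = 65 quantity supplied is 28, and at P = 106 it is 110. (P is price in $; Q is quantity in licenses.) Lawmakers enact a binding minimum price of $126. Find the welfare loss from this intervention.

Demand slope = (91 − 140.2)/(110 − 28) = −0.6, so P = 157 − 0.6Q.
Supply slope = (106 − 65)/(110 − 28) = 0.5, so P = 51 + 0.5Q.
Competitive equilibrium: 157 − 0.6Q = 51 + 0.5Q → Q* = 96.3636, P* = 99.1818.
At the floor P = 126, quantity demanded = (157 − 126)/0.6 = 51.6667.
Sellers' marginal cost at Q' = 51.6667: 51 + 0.5·51.6667 = 76.8334.
ΔQ = 96.3636 − 51.6667 = 44.6969; wedge = 126 − 76.8334 = 49.1666.
Welfare loss = ½ × 44.6969 × 49.1666 = $1098.80.

$1098.80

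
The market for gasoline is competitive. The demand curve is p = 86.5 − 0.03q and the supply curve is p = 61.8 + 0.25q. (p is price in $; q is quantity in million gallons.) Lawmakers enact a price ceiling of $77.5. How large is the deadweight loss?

Competitive equilibrium: 86.5 − 0.03q = 61.8 + 0.25q → q* = 88.2143, p* = 83.8536.
At the ceiling p = 77.5, quantity supplied = (77.5 − 61.8)/0.25 = 62.8.
Willingness to pay at q' = 62.8: 86.5 − 0.03·62.8 = 84.616.
Δq = 88.2143 − 62.8 = 25.4143; wedge = 84.616 − 77.5 = 7.116.
DWL = ½ × 25.4143 × 7.116 = $90.42 million.

$90.42 million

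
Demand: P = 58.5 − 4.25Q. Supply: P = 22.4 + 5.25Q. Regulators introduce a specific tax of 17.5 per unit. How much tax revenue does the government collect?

Competitive equilibrium: 58.5 − 4.25Q = 22.4 + 5.25Q → Q* = 3.8, P* = 42.35.
With the tax, the buyer price exceeds the seller price by 17.5: (58.5 − 4.25Q) − (22.4 + 5.25Q) = 17.5 → Q' = 1.9579.
Tax revenue = 17.5 × 1.9579 = 34.26.

34.26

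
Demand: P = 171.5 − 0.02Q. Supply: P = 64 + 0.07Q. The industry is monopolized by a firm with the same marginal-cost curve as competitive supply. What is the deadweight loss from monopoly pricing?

2122.36

Competitive equilibrium: 171.5 − 0.02Q = 64 + 0.07Q → Q* = 1194.44444, P* = 147.61111.
Marginal revenue: MR = 171.5 − 0.04Q. Set MR = MC: 171.5 − 0.04Q = 64 + 0.07Q → Q_m = 977.27273.
Price P_m = 171.5 − 0.02·977.27273 = 151.95455; MC(Q_m) = 64 + 0.07·977.27273 = 132.40909.
Competitive Q* = 1194.44444, so ΔQ = 217.17171; wedge = 151.95455 − 132.40909 = 19.54546.
DWL = ½ × 217.17171 × 19.54546 = 2122.36.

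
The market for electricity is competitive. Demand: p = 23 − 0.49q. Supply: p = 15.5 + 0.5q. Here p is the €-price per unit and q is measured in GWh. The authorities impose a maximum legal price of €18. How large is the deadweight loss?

Competitive equilibrium: 23 − 0.49q = 15.5 + 0.5q → q* = 7.5758, p* = 19.2879.
At the ceiling p = 18, quantity supplied = (18 − 15.5)/0.5 = 5.
Willingness to pay at q' = 5: 23 − 0.49·5 = 20.55.
Δq = 7.5758 − 5 = 2.5758; wedge = 20.55 − 18 = 2.55.
Deadweight loss = ½ × 2.5758 × 2.55 = €3.28.

€3.28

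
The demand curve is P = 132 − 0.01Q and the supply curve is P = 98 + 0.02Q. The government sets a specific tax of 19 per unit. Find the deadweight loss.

Competitive equilibrium: 132 − 0.01Q = 98 + 0.02Q → Q* = 1133.3333, P* = 120.6667.
With the tax, the buyer price exceeds the seller price by 19: (132 − 0.01Q) − (98 + 0.02Q) = 19 → Q' = 500.
ΔQ = 1133.3333 − 500 = 633.3333; the wedge equals the tax, 19.
DWL = ½ × 633.3333 × 19 = 6016.67.

6016.67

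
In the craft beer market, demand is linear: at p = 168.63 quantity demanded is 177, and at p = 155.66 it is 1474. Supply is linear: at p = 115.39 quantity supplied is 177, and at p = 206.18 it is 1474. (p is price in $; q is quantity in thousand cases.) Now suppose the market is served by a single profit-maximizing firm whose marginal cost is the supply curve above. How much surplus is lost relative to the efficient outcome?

$350.52 thousand

Demand slope = (155.66 − 168.63)/(1474 − 177) = −0.01, so p = 170.4 − 0.01q.
Supply slope = (206.18 − 115.39)/(1474 − 177) = 0.07, so p = 103 + 0.07q.
Competitive equilibrium: 170.4 − 0.01q = 103 + 0.07q → q* = 842.5, p* = 161.975.
Marginal revenue: MR = 170.4 − 0.02q. Set MR = MC: 170.4 − 0.02q = 103 + 0.07q → q_m = 748.8889.
Price p_m = 170.4 − 0.01·748.8889 = 162.9111; MC(q_m) = 103 + 0.07·748.8889 = 155.4222.
Competitive q* = 842.5, so Δq = 93.6111; wedge = 162.9111 − 155.4222 = 7.4889.
DWL = ½ × 93.6111 × 7.4889 = $350.52 thousand.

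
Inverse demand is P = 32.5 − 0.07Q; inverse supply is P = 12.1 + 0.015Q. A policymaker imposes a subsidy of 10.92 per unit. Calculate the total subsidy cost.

Competitive equilibrium: 32.5 − 0.07Q = 12.1 + 0.015Q → Q* = 240, P* = 15.7.
The subsidy lowers effective supply by 10.92: P = 1.18 + 0.015Q.
New quantity: 32.5 − 0.07Q = 1.18 + 0.015Q → Q' = 368.4706.
Total subsidy cost = 10.92 × 368.4706 = 4023.70.

4023.70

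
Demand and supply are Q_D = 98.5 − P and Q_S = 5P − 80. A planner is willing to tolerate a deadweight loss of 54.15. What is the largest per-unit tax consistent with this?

11.4

In inverse form: demand P = 98.5 − Q, supply P = 16 + 0.2Q.
Competitive equilibrium: 98.5 − Q = 16 + 0.2Q → Q* = 68.75, P* = 29.75.
A tax t gives ΔQ = t/1.2 and wedge t, so DWL = t²/2.4.
t²/2.4 = 54.15 → t² = 129.96 → t = 11.4.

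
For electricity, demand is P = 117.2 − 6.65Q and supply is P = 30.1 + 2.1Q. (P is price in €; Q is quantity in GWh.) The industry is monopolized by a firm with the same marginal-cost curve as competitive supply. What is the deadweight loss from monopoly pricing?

Competitive equilibrium: 117.2 − 6.65Q = 30.1 + 2.1Q → Q* = 9.9543, P* = 51.004.
Marginal revenue: MR = 117.2 − 13.3Q. Set MR = MC: 117.2 − 13.3Q = 30.1 + 2.1Q → Q_m = 5.6558.
Price P_m = 117.2 − 6.65·5.6558 = 79.5889; MC(Q_m) = 30.1 + 2.1·5.6558 = 41.9772.
Competitive Q* = 9.9543, so ΔQ = 4.2985; wedge = 79.5889 − 41.9772 = 37.6117.
The triangle = ½ × 4.2985 × 37.6117 = €80.84.

€80.84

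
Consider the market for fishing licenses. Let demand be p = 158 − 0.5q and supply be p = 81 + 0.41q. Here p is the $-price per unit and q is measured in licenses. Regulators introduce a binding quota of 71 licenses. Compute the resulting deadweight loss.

$84.35

Competitive equilibrium: 158 − 0.5q = 81 + 0.41q → q* = 84.6154, p* = 115.6923.
At q = 71: demand price = 158 − 0.5·71 = 122.5; supply price = 81 + 0.41·71 = 110.11.
Δq = 84.6154 − 71 = 13.6154; wedge = 122.5 − 110.11 = 12.39.
DWL = ½ × 13.6154 × 12.39 = $84.35.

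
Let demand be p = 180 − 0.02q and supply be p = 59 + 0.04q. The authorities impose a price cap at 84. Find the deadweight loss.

Competitive equilibrium: 180 − 0.02q = 59 + 0.04q → q* = 2016.6667, p* = 139.6667.
At the ceiling p = 84, quantity supplied = (84 − 59)/0.04 = 625.
Willingness to pay at q' = 625: 180 − 0.02·625 = 167.5.
Δq = 2016.6667 − 625 = 1391.6667; wedge = 167.5 − 84 = 83.5.
DWL = ½ × 1391.6667 × 83.5 = 58102.08.

58102.08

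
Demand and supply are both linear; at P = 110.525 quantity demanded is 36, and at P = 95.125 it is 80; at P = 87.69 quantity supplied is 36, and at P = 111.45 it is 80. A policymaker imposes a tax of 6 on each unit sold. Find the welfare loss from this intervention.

Demand slope = (95.125 − 110.525)/(80 − 36) = −0.35, so P = 123.125 − 0.35Q.
Supply slope = (111.45 − 87.69)/(80 − 36) = 0.54, so P = 68.25 + 0.54Q.
Competitive equilibrium: 123.125 − 0.35Q = 68.25 + 0.54Q → Q* = 61.6573, P* = 101.5449.
With the tax, the buyer price exceeds the seller price by 6: (123.125 − 0.35Q) − (68.25 + 0.54Q) = 6 → Q' = 54.9157.
ΔQ = 61.6573 − 54.9157 = 6.7416; the wedge equals the tax, 6.
The triangle = ½ × 6.7416 × 6 = 20.22.

20.22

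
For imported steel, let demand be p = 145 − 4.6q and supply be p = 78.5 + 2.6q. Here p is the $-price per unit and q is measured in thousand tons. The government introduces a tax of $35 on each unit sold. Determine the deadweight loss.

Competitive equilibrium: 145 − 4.6q = 78.5 + 2.6q → q* = 9.2361, p* = 102.5139.
With the tax, the buyer price exceeds the seller price by 35: (145 − 4.6q) − (78.5 + 2.6q) = 35 → q' = 4.375.
Δq = 9.2361 − 4.375 = 4.8611; the wedge equals the tax, 35.
Welfare loss = ½ × 4.8611 × 35 = $85.07 thousand.

$85.07 thousand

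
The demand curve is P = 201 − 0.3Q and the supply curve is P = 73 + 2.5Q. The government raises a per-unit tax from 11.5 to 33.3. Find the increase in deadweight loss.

174.40

Competitive equilibrium: 201 − 0.3Q = 73 + 2.5Q → Q* = 45.7143, P* = 187.2857.
For a per-unit tax t: ΔQ = t/2.8, so DWL = ½·t·(t/2.8) = t²/5.6.
At t = 11.5: DWL = 23.616. At t = 33.3: DWL = 198.016.
Increase = 198.016 − 23.616 = 174.40.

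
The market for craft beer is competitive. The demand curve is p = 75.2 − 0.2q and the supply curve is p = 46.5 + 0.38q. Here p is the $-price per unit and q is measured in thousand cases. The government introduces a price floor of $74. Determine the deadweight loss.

Competitive equilibrium: 75.2 − 0.2q = 46.5 + 0.38q → q* = 49.4828, p* = 65.3034.
At the floor p = 74, quantity demanded = (75.2 − 74)/0.2 = 6.
Sellers' marginal cost at q' = 6: 46.5 + 0.38·6 = 48.78.
Δq = 49.4828 − 6 = 43.4828; wedge = 74 − 48.78 = 25.22.
DWL = ½ × 43.4828 × 25.22 = $548.32 thousand.

$548.32 thousand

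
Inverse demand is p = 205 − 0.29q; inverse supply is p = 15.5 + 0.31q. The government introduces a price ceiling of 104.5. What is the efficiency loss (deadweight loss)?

Competitive equilibrium: 205 − 0.29q = 15.5 + 0.31q → q* = 315.8333, p* = 113.4083.
At the ceiling p = 104.5, quantity supplied = (104.5 − 15.5)/0.31 = 287.0968.
Willingness to pay at q' = 287.0968: 205 − 0.29·287.0968 = 121.7419.
Δq = 315.8333 − 287.0968 = 28.7365; wedge = 121.7419 − 104.5 = 17.2419.
DWL = ½ × 28.7365 × 17.2419 = 247.74.

247.74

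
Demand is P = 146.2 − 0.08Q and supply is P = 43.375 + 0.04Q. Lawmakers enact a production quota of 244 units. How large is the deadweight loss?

22536.95

Competitive equilibrium: 146.2 − 0.08Q = 43.375 + 0.04Q → Q* = 856.875, P* = 77.65.
At Q = 244: demand price = 146.2 − 0.08·244 = 126.68; supply price = 43.375 + 0.04·244 = 53.135.
ΔQ = 856.875 − 244 = 612.875; wedge = 126.68 − 53.135 = 73.545.
DWL = ½ × 612.875 × 73.545 = 22536.95.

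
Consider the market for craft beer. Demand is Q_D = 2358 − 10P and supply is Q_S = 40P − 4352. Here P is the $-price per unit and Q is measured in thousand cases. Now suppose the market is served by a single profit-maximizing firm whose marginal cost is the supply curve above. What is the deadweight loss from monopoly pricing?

$12743.90 thousand

In inverse form: demand P = 235.8 − 0.1Q, supply P = 108.8 + 0.025Q.
Competitive equilibrium: 235.8 − 0.1Q = 108.8 + 0.025Q → Q* = 1016, P* = 134.2.
Marginal revenue: MR = 235.8 − 0.2Q. Set MR = MC: 235.8 − 0.2Q = 108.8 + 0.025Q → Q_m = 564.44444.
Price P_m = 235.8 − 0.1·564.44444 = 179.35556; MC(Q_m) = 108.8 + 0.025·564.44444 = 122.91111.
Competitive Q* = 1016, so ΔQ = 451.55556; wedge = 179.35556 − 122.91111 = 56.44445.
DWL = ½ × 451.55556 × 56.44445 = $12743.90 thousand.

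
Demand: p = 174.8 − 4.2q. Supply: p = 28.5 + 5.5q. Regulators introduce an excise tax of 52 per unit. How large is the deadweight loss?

Competitive equilibrium: 174.8 − 4.2q = 28.5 + 5.5q → q* = 15.0825, p* = 111.4536.
With the tax, the buyer price exceeds the seller price by 52: (174.8 − 4.2q) − (28.5 + 5.5q) = 52 → q' = 9.7216.
Δq = 15.0825 − 9.7216 = 5.3609; the wedge equals the tax, 52.
DWL = ½ × 5.3609 × 52 = 139.38.

139.38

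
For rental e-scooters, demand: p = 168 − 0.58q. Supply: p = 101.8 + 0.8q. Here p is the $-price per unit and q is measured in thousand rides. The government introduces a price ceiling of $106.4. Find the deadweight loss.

$1230 thousand

Competitive equilibrium: 168 − 0.58q = 101.8 + 0.8q → q* = 47.971, p* = 140.1768.
At the ceiling p = 106.4, quantity supplied = (106.4 − 101.8)/0.8 = 5.75.
Willingness to pay at q' = 5.75: 168 − 0.58·5.75 = 164.665.
Δq = 47.971 − 5.75 = 42.221; wedge = 164.665 − 106.4 = 58.265.
DWL = ½ × 42.221 × 58.265 = $1230 thousand.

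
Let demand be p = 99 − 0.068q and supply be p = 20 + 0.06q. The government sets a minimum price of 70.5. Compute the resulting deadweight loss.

2510.83

Competitive equilibrium: 99 − 0.068q = 20 + 0.06q → q* = 617.1875, p* = 57.03125.
At the floor p = 70.5, quantity demanded = (99 − 70.5)/0.068 = 419.11765.
Sellers' marginal cost at q' = 419.11765: 20 + 0.06·419.11765 = 45.14706.
Δq = 617.1875 − 419.11765 = 198.06985; wedge = 70.5 − 45.14706 = 25.35294.
DWL = ½ × 198.06985 × 25.35294 = 2510.83.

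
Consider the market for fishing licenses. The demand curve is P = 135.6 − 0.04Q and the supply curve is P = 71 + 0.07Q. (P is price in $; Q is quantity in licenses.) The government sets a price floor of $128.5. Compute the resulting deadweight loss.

Competitive equilibrium: 135.6 − 0.04Q = 71 + 0.07Q → Q* = 587.2727, P* = 112.1091.
At the floor P = 128.5, quantity demanded = (135.6 − 128.5)/0.04 = 177.5.
Sellers' marginal cost at Q' = 177.5: 71 + 0.07·177.5 = 83.425.
ΔQ = 587.2727 − 177.5 = 409.7727; wedge = 128.5 − 83.425 = 45.075.
Deadweight loss = ½ × 409.7727 × 45.075 = $9235.25.

$9235.25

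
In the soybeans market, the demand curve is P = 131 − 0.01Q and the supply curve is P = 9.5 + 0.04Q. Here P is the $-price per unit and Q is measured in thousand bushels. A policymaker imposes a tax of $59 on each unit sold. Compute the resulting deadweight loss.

$34810 thousand

Competitive equilibrium: 131 − 0.01Q = 9.5 + 0.04Q → Q* = 2430, P* = 106.7.
With the tax, the buyer price exceeds the seller price by 59: (131 − 0.01Q) − (9.5 + 0.04Q) = 59 → Q' = 1250.
ΔQ = 2430 − 1250 = 1180; the wedge equals the tax, 59.
Welfare loss = ½ × 1180 × 59 = $34810 thousand.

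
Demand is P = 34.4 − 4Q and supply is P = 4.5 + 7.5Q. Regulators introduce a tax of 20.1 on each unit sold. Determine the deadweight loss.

17.57

Competitive equilibrium: 34.4 − 4Q = 4.5 + 7.5Q → Q* = 2.6, P* = 24.
With the tax, the buyer price exceeds the seller price by 20.1: (34.4 − 4Q) − (4.5 + 7.5Q) = 20.1 → Q' = 0.8522.
ΔQ = 2.6 − 0.8522 = 1.7478; the wedge equals the tax, 20.1.
The triangle = ½ × 1.7478 × 20.1 = 17.57.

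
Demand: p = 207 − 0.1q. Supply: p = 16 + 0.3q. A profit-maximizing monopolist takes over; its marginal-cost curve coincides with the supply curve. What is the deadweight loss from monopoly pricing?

1824.05

Competitive equilibrium: 207 − 0.1q = 16 + 0.3q → q* = 477.5, p* = 159.25.
Marginal revenue: MR = 207 − 0.2q. Set MR = MC: 207 − 0.2q = 16 + 0.3q → q_m = 382.
Price p_m = 207 − 0.1·382 = 168.8; MC(q_m) = 16 + 0.3·382 = 130.6.
Competitive q* = 477.5, so Δq = 95.5; wedge = 168.8 − 130.6 = 38.2.
Welfare loss = ½ × 95.5 × 38.2 = 1824.05.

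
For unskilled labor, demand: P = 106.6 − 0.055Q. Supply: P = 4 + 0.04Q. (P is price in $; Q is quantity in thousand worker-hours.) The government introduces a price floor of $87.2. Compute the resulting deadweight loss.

$25123.97 thousand

Competitive equilibrium: 106.6 − 0.055Q = 4 + 0.04Q → Q* = 1080, P* = 47.2.
At the floor P = 87.2, quantity demanded = (106.6 − 87.2)/0.055 = 352.72727.
Sellers' marginal cost at Q' = 352.72727: 4 + 0.04·352.72727 = 18.10909.
ΔQ = 1080 − 352.72727 = 727.27273; wedge = 87.2 − 18.10909 = 69.09091.
Welfare loss = ½ × 727.27273 × 69.09091 = $25123.97 thousand.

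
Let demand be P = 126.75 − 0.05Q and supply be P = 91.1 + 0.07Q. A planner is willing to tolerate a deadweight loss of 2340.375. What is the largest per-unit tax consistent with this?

Competitive equilibrium: 126.75 − 0.05Q = 91.1 + 0.07Q → Q* = 297.0833, P* = 111.8958.
A tax t gives ΔQ = t/0.12 and wedge t, so DWL = t²/0.24.
t²/0.24 = 2340.375 → t² = 561.69 → t = 23.7.

23.7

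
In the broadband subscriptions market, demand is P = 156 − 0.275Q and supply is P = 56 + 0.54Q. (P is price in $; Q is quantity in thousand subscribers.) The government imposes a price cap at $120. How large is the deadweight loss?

Competitive equilibrium: 156 − 0.275Q = 56 + 0.54Q → Q* = 122.6994, P* = 122.2577.
At the ceiling P = 120, quantity supplied = (120 − 56)/0.54 = 118.5185.
Willingness to pay at Q' = 118.5185: 156 − 0.275·118.5185 = 123.4074.
ΔQ = 122.6994 − 118.5185 = 4.1809; wedge = 123.4074 − 120 = 3.4074.
DWL = ½ × 4.1809 × 3.4074 = $7.12 thousand.

$7.12 thousand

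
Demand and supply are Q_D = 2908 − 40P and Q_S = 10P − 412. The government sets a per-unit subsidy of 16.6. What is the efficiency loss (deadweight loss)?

1102.24

In inverse form: demand P = 72.7 − 0.025Q, supply P = 41.2 + 0.1Q.
Competitive equilibrium: 72.7 − 0.025Q = 41.2 + 0.1Q → Q* = 252, P* = 66.4.
The subsidy lowers effective supply by 16.6: P = 24.6 + 0.1Q.
New quantity: 72.7 − 0.025Q = 24.6 + 0.1Q → Q' = 384.8.
Overproduction ΔQ = 384.8 − 252 = 132.8; wedge = subsidy = 16.6.
Welfare loss = ½ × 132.8 × 16.6 = 1102.24.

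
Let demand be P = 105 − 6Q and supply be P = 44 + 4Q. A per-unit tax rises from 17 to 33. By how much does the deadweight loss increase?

Competitive equilibrium: 105 − 6Q = 44 + 4Q → Q* = 6.1, P* = 68.4.
For a per-unit tax t: ΔQ = t/10, so DWL = ½·t·(t/10) = t²/20.
At t = 17: DWL = 14.45. At t = 33: DWL = 54.45.
Increase = 54.45 − 14.45 = 40.

40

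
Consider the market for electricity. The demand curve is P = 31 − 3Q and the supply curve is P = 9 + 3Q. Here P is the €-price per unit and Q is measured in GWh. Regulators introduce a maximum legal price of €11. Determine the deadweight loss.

€27

Competitive equilibrium: 31 − 3Q = 9 + 3Q → Q* = 3.6667, P* = 20.
At the ceiling P = 11, quantity supplied = (11 − 9)/3 = 0.6667.
Willingness to pay at Q' = 0.6667: 31 − 3·0.6667 = 28.9999.
ΔQ = 3.6667 − 0.6667 = 3; wedge = 28.9999 − 11 = 17.9999.
Welfare loss = ½ × 3 × 17.9999 = €27.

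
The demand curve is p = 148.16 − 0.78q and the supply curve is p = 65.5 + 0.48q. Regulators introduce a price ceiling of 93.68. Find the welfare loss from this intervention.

29.95

Competitive equilibrium: 148.16 − 0.78q = 65.5 + 0.48q → q* = 65.6032, p* = 96.9895.
At the ceiling p = 93.68, quantity supplied = (93.68 − 65.5)/0.48 = 58.7083.
Willingness to pay at q' = 58.7083: 148.16 − 0.78·58.7083 = 102.3675.
Δq = 65.6032 − 58.7083 = 6.8949; wedge = 102.3675 − 93.68 = 8.6875.
DWL = ½ × 6.8949 × 8.6875 = 29.95.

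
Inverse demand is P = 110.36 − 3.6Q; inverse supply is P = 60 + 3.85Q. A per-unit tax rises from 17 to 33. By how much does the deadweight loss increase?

Competitive equilibrium: 110.36 − 3.6Q = 60 + 3.85Q → Q* = 6.7597, P* = 86.025.
For a per-unit tax t: ΔQ = t/7.45, so DWL = ½·t·(t/7.45) = t²/14.9.
At t = 17: DWL = 19.396. At t = 33: DWL = 73.087.
Increase = 73.087 − 19.396 = 53.69.

53.69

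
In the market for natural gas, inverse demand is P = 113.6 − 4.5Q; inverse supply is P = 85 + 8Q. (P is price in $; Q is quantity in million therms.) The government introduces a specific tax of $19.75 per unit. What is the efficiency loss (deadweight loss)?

Competitive equilibrium: 113.6 − 4.5Q = 85 + 8Q → Q* = 2.288, P* = 103.304.
With the tax, the buyer price exceeds the seller price by 19.75: (113.6 − 4.5Q) − (85 + 8Q) = 19.75 → Q' = 0.708.
ΔQ = 2.288 − 0.708 = 1.58; the wedge equals the tax, 19.75.
The triangle = ½ × 1.58 × 19.75 = $15.60 million.

$15.60 million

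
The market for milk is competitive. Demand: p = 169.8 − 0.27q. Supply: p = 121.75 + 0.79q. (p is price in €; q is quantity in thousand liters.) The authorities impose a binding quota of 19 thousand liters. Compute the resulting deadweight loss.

Competitive equilibrium: 169.8 − 0.27q = 121.75 + 0.79q → q* = 45.3302, p* = 157.5608.
At q = 19: demand price = 169.8 − 0.27·19 = 164.67; supply price = 121.75 + 0.79·19 = 136.76.
Δq = 45.3302 − 19 = 26.3302; wedge = 164.67 − 136.76 = 27.91.
The triangle = ½ × 26.3302 × 27.91 = €367.44 thousand.

€367.44 thousand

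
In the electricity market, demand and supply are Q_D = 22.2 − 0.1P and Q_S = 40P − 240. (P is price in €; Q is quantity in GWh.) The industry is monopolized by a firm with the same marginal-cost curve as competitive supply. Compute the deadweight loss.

In inverse form: demand P = 222 − 10Q, supply P = 6 + 0.025Q.
Competitive equilibrium: 222 − 10Q = 6 + 0.025Q → Q* = 21.5461, P* = 6.5387.
Marginal revenue: MR = 222 − 20Q. Set MR = MC: 222 − 20Q = 6 + 0.025Q → Q_m = 10.7865.
Price P_m = 222 − 10·10.7865 = 114.135; MC(Q_m) = 6 + 0.025·10.7865 = 6.2697.
Competitive Q* = 21.5461, so ΔQ = 10.7596; wedge = 114.135 − 6.2697 = 107.8653.
Deadweight loss = ½ × 10.7596 × 107.8653 = €580.29.

€580.29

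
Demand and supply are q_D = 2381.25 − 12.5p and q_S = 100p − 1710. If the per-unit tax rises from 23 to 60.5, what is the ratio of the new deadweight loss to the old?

In inverse form: demand p = 190.5 − 0.08q, supply p = 17.1 + 0.01q.
Competitive equilibrium: 190.5 − 0.08q = 17.1 + 0.01q → q* = 1926.6667, p* = 36.3667.
For a per-unit tax t: Δq = t/0.09, so DWL = ½·t·(t/0.09) = t²/0.18.
At t = 23: DWL = 2938.889. At t = 60.5: DWL = 20334.722.
Ratio = (60.5/23)² = 6.919.

6.919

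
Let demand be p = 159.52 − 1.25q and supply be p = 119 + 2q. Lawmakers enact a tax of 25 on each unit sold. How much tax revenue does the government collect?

Competitive equilibrium: 159.52 − 1.25q = 119 + 2q → q* = 12.46769, p* = 143.93538.
With the tax, the buyer price exceeds the seller price by 25: (159.52 − 1.25q) − (119 + 2q) = 25 → q' = 4.77538.
Tax revenue = 25 × 4.77538 = 119.38.

119.38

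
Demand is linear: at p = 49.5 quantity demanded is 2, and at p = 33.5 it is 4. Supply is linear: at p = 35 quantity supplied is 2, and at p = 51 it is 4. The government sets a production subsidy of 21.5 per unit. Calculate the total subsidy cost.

91.375

Demand slope = (33.5 − 49.5)/(4 − 2) = −8, so p = 65.5 − 8q.
Supply slope = (51 − 35)/(4 − 2) = 8, so p = 19 + 8q.
Competitive equilibrium: 65.5 − 8q = 19 + 8q → q* = 2.9063, p* = 42.25.
The subsidy lowers effective supply by 21.5: p = 8q − 2.5.
New quantity: 65.5 − 8q = 8q − 2.5 → q' = 4.25.
Total subsidy cost = 21.5 × 4.25 = 91.375.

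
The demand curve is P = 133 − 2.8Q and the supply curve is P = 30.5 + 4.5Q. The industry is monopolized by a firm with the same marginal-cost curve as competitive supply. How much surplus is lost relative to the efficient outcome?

55.31

Competitive equilibrium: 133 − 2.8Q = 30.5 + 4.5Q → Q* = 14.0411, P* = 93.6849.
Marginal revenue: MR = 133 − 5.6Q. Set MR = MC: 133 − 5.6Q = 30.5 + 4.5Q → Q_m = 10.1485.
Price P_m = 133 − 2.8·10.1485 = 104.5842; MC(Q_m) = 30.5 + 4.5·10.1485 = 76.1683.
Competitive Q* = 14.0411, so ΔQ = 3.8926; wedge = 104.5842 − 76.1683 = 28.4159.
Deadweight loss = ½ × 3.8926 × 28.4159 = 55.31.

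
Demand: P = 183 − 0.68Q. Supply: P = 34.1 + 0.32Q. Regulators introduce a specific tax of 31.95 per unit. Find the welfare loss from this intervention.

Competitive equilibrium: 183 − 0.68Q = 34.1 + 0.32Q → Q* = 148.9, P* = 81.748.
With the tax, the buyer price exceeds the seller price by 31.95: (183 − 0.68Q) − (34.1 + 0.32Q) = 31.95 → Q' = 116.95.
ΔQ = 148.9 − 116.95 = 31.95; the wedge equals the tax, 31.95.
Deadweight loss = ½ × 31.95 × 31.95 = 510.40.

510.40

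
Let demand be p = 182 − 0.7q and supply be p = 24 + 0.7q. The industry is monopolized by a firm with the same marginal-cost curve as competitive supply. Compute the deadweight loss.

990.63

Competitive equilibrium: 182 − 0.7q = 24 + 0.7q → q* = 112.8571, p* = 103.
Marginal revenue: MR = 182 − 1.4q. Set MR = MC: 182 − 1.4q = 24 + 0.7q → q_m = 75.2381.
Price p_m = 182 − 0.7·75.2381 = 129.3333; MC(q_m) = 24 + 0.7·75.2381 = 76.6667.
Competitive q* = 112.8571, so Δq = 37.619; wedge = 129.3333 − 76.6667 = 52.6666.
The triangle = ½ × 37.619 × 52.6666 = 990.63.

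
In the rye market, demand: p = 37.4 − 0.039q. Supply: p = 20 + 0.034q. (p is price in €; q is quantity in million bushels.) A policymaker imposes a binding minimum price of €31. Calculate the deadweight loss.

€201.25 million

Competitive equilibrium: 37.4 − 0.039q = 20 + 0.034q → q* = 238.3562, p* = 28.1041.
At the floor p = 31, quantity demanded = (37.4 − 31)/0.039 = 164.1026.
Sellers' marginal cost at q' = 164.1026: 20 + 0.034·164.1026 = 25.5795.
Δq = 238.3562 − 164.1026 = 74.2536; wedge = 31 − 25.5795 = 5.4205.
Welfare loss = ½ × 74.2536 × 5.4205 = €201.25 million.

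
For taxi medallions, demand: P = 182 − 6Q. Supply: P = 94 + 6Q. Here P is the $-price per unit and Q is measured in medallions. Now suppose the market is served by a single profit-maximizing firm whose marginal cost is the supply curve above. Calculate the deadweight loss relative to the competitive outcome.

$35.85

Competitive equilibrium: 182 − 6Q = 94 + 6Q → Q* = 7.3333, P* = 138.
Marginal revenue: MR = 182 − 12Q. Set MR = MC: 182 − 12Q = 94 + 6Q → Q_m = 4.8889.
Price P_m = 182 − 6·4.8889 = 152.6666; MC(Q_m) = 94 + 6·4.8889 = 123.3334.
Competitive Q* = 7.3333, so ΔQ = 2.4444; wedge = 152.6666 − 123.3334 = 29.3332.
The triangle = ½ × 2.4444 × 29.3332 = $35.85.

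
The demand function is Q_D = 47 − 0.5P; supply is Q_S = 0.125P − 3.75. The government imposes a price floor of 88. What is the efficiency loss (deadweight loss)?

57.80

In inverse form: demand P = 94 − 2Q, supply P = 30 + 8Q.
Competitive equilibrium: 94 − 2Q = 30 + 8Q → Q* = 6.4, P* = 81.2.
At the floor P = 88, quantity demanded = (94 − 88)/2 = 3.
Sellers' marginal cost at Q' = 3: 30 + 8·3 = 54.
ΔQ = 6.4 − 3 = 3.4; wedge = 88 − 54 = 34.
Welfare loss = ½ × 3.4 × 34 = 57.80.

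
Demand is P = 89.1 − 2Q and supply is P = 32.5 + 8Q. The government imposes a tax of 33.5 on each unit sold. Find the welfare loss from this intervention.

Competitive equilibrium: 89.1 − 2Q = 32.5 + 8Q → Q* = 5.66, P* = 77.78.
With the tax, the buyer price exceeds the seller price by 33.5: (89.1 − 2Q) − (32.5 + 8Q) = 33.5 → Q' = 2.31.
ΔQ = 5.66 − 2.31 = 3.35; the wedge equals the tax, 33.5.
Welfare loss = ½ × 3.35 × 33.5 = 56.11.

56.11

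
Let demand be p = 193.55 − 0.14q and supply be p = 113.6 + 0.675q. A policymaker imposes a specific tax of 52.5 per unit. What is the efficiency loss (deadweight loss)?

Competitive equilibrium: 193.55 − 0.14q = 113.6 + 0.675q → q* = 98.0982, p* = 179.8163.
With the tax, the buyer price exceeds the seller price by 52.5: (193.55 − 0.14q) − (113.6 + 0.675q) = 52.5 → q' = 33.681.
Δq = 98.0982 − 33.681 = 64.4172; the wedge equals the tax, 52.5.
The triangle = ½ × 64.4172 × 52.5 = 1690.95.

1690.95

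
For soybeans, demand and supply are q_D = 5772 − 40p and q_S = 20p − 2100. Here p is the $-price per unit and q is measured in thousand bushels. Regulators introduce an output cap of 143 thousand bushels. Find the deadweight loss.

$5443.54 thousand

In inverse form: demand p = 144.3 − 0.025q, supply p = 105 + 0.05q.
Competitive equilibrium: 144.3 − 0.025q = 105 + 0.05q → q* = 524, p* = 131.2.
At q = 143: demand price = 144.3 − 0.025·143 = 140.725; supply price = 105 + 0.05·143 = 112.15.
Δq = 524 − 143 = 381; wedge = 140.725 − 112.15 = 28.575.
DWL = ½ × 381 × 28.575 = $5443.54 thousand.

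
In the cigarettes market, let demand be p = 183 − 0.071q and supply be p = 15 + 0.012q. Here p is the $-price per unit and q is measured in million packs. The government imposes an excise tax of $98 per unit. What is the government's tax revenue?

$82650.60 million

Competitive equilibrium: 183 − 0.071q = 15 + 0.012q → q* = 2024.0964, p* = 39.2892.
With the tax, the buyer price exceeds the seller price by 98: (183 − 0.071q) − (15 + 0.012q) = 98 → q' = 843.3735.
Tax revenue = 98 × 843.3735 = $82650.60 million.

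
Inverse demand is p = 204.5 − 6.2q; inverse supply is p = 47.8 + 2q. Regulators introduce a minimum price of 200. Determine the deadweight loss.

1385.68

Competitive equilibrium: 204.5 − 6.2q = 47.8 + 2q → q* = 19.1098, p* = 86.0195.
At the floor p = 200, quantity demanded = (204.5 − 200)/6.2 = 0.7258.
Sellers' marginal cost at q' = 0.7258: 47.8 + 2·0.7258 = 49.2516.
Δq = 19.1098 − 0.7258 = 18.384; wedge = 200 − 49.2516 = 150.7484.
Welfare loss = ½ × 18.384 × 150.7484 = 1385.68.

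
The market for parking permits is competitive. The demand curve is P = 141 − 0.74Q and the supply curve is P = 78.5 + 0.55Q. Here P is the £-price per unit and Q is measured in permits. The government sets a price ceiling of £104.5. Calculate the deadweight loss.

Competitive equilibrium: 141 − 0.74Q = 78.5 + 0.55Q → Q* = 48.4496, P* = 105.1473.
At the ceiling P = 104.5, quantity supplied = (104.5 − 78.5)/0.55 = 47.2727.
Willingness to pay at Q' = 47.2727: 141 − 0.74·47.2727 = 106.0182.
ΔQ = 48.4496 − 47.2727 = 1.1769; wedge = 106.0182 − 104.5 = 1.5182.
The triangle = ½ × 1.1769 × 1.5182 = £0.89.

£0.89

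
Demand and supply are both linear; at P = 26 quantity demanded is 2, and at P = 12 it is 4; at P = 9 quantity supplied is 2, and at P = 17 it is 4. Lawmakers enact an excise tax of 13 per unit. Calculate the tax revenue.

Demand slope = (12 − 26)/(4 − 2) = −7, so P = 40 − 7Q.
Supply slope = (17 − 9)/(4 − 2) = 4, so P = 1 + 4Q.
Competitive equilibrium: 40 − 7Q = 1 + 4Q → Q* = 3.5455, P* = 15.1818.
With the tax, the buyer price exceeds the seller price by 13: (40 − 7Q) − (1 + 4Q) = 13 → Q' = 2.3636.
Tax revenue = 13 × 2.3636 = 30.73.

30.73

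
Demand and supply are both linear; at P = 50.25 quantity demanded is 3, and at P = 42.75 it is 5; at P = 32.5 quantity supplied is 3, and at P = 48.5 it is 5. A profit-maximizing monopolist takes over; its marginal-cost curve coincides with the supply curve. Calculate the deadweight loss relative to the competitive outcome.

7

Demand slope = (42.75 − 50.25)/(5 − 3) = −3.75, so P = 61.5 − 3.75Q.
Supply slope = (48.5 − 32.5)/(5 − 3) = 8, so P = 8.5 + 8Q.
Competitive equilibrium: 61.5 − 3.75Q = 8.5 + 8Q → Q* = 4.5106, P* = 44.5851.
Marginal revenue: MR = 61.5 − 7.5Q. Set MR = MC: 61.5 − 7.5Q = 8.5 + 8Q → Q_m = 3.4194.
Price P_m = 61.5 − 3.75·3.4194 = 48.6773; MC(Q_m) = 8.5 + 8·3.4194 = 35.8552.
Competitive Q* = 4.5106, so ΔQ = 1.0912; wedge = 48.6773 − 35.8552 = 12.8221.
Deadweight loss = ½ × 1.0912 × 12.8221 = 7.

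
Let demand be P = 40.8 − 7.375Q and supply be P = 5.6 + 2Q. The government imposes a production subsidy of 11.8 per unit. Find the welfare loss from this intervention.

Competitive equilibrium: 40.8 − 7.375Q = 5.6 + 2Q → Q* = 3.7547, P* = 13.1093.
The subsidy lowers effective supply by 11.8: P = 2Q − 6.2.
New quantity: 40.8 − 7.375Q = 2Q − 6.2 → Q' = 5.0133.
Overproduction ΔQ = 5.0133 − 3.7547 = 1.2586; wedge = subsidy = 11.8.
DWL = ½ × 1.2586 × 11.8 = 7.43.

7.43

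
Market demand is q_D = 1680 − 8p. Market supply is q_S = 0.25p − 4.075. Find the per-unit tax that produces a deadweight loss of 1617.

115.5

In inverse form: demand p = 210 − 0.125q, supply p = 16.3 + 4q.
Competitive equilibrium: 210 − 0.125q = 16.3 + 4q → q* = 46.9576, p* = 204.1303.
A tax t gives Δq = t/4.125 and wedge t, so DWL = t²/8.25.
t²/8.25 = 1617 → t² = 13340.25 → t = 115.5.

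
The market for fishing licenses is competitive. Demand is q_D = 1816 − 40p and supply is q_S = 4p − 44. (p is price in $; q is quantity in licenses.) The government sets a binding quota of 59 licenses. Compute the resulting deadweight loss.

$600.60

In inverse form: demand p = 45.4 − 0.025q, supply p = 11 + 0.25q.
Competitive equilibrium: 45.4 − 0.025q = 11 + 0.25q → q* = 125.0909, p* = 42.2727.
At q = 59: demand price = 45.4 − 0.025·59 = 43.925; supply price = 11 + 0.25·59 = 25.75.
Δq = 125.0909 − 59 = 66.0909; wedge = 43.925 − 25.75 = 18.175.
Deadweight loss = ½ × 66.0909 × 18.175 = $600.60.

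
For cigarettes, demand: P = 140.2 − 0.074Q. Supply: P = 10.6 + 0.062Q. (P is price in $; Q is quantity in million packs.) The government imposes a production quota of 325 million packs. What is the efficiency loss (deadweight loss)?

$26813.09 million

Competitive equilibrium: 140.2 − 0.074Q = 10.6 + 0.062Q → Q* = 952.9412, P* = 69.6824.
At Q = 325: demand price = 140.2 − 0.074·325 = 116.15; supply price = 10.6 + 0.062·325 = 30.75.
ΔQ = 952.9412 − 325 = 627.9412; wedge = 116.15 − 30.75 = 85.4.
Welfare loss = ½ × 627.9412 × 85.4 = $26813.09 million.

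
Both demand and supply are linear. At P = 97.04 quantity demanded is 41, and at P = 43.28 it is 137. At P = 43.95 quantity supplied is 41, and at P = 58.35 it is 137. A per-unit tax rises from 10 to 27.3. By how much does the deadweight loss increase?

454.43

Demand slope = (43.28 − 97.04)/(137 − 41) = −0.56, so P = 120 − 0.56Q.
Supply slope = (58.35 − 43.95)/(137 − 41) = 0.15, so P = 37.8 + 0.15Q.
Competitive equilibrium: 120 − 0.56Q = 37.8 + 0.15Q → Q* = 115.7746, P* = 55.1662.
For a per-unit tax t: ΔQ = t/0.71, so DWL = ½·t·(t/0.71) = t²/1.42.
At t = 10: DWL = 70.423. At t = 27.3: DWL = 524.852.
Increase = 524.852 − 70.423 = 454.43.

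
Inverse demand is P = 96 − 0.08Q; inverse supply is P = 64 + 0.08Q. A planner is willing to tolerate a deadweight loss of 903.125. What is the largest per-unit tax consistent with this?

Competitive equilibrium: 96 − 0.08Q = 64 + 0.08Q → Q* = 200, P* = 80.
A tax t gives ΔQ = t/0.16 and wedge t, so DWL = t²/0.32.
t²/0.32 = 903.125 → t² = 289 → t = 17.

17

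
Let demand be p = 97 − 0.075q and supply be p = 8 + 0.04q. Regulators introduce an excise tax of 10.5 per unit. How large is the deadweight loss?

479.35

Competitive equilibrium: 97 − 0.075q = 8 + 0.04q → q* = 773.913, p* = 38.9565.
With the tax, the buyer price exceeds the seller price by 10.5: (97 − 0.075q) − (8 + 0.04q) = 10.5 → q' = 682.6087.
Δq = 773.913 − 682.6087 = 91.3043; the wedge equals the tax, 10.5.
Welfare loss = ½ × 91.3043 × 10.5 = 479.35.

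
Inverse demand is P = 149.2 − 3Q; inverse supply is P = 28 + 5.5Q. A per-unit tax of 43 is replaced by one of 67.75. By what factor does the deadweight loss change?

2.482

Competitive equilibrium: 149.2 − 3Q = 28 + 5.5Q → Q* = 14.2588, P* = 106.4235.
For a per-unit tax t: ΔQ = t/8.5, so DWL = ½·t·(t/8.5) = t²/17.
At t = 43: DWL = 108.765. At t = 67.75: DWL = 270.004.
Ratio = (67.75/43)² = 2.482.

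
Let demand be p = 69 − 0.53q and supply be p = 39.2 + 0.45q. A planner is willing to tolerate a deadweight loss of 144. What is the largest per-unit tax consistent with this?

16.8

Competitive equilibrium: 69 − 0.53q = 39.2 + 0.45q → q* = 30.4082, p* = 52.8837.
A tax t gives Δq = t/0.98 and wedge t, so DWL = t²/1.96.
t²/1.96 = 144 → t² = 282.24 → t = 16.8.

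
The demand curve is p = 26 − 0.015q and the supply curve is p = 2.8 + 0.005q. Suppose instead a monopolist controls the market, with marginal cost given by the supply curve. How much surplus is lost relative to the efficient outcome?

Competitive equilibrium: 26 − 0.015q = 2.8 + 0.005q → q* = 1160, p* = 8.6.
Marginal revenue: MR = 26 − 0.03q. Set MR = MC: 26 − 0.03q = 2.8 + 0.005q → q_m = 662.85714.
Price p_m = 26 − 0.015·662.85714 = 16.05714; MC(q_m) = 2.8 + 0.005·662.85714 = 6.11429.
Competitive q* = 1160, so Δq = 497.14286; wedge = 16.05714 − 6.11429 = 9.94285.
DWL = ½ × 497.14286 × 9.94285 = 2471.51.

2471.51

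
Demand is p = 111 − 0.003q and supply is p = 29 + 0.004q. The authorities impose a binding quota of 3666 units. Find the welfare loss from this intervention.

Competitive equilibrium: 111 − 0.003q = 29 + 0.004q → q* = 11714.2857, p* = 75.8571.
At q = 3666: demand price = 111 − 0.003·3666 = 100.002; supply price = 29 + 0.004·3666 = 43.664.
Δq = 11714.2857 − 3666 = 8048.2857; wedge = 100.002 − 43.664 = 56.338.
Welfare loss = ½ × 8048.2857 × 56.338 = 226712.16.

226712.16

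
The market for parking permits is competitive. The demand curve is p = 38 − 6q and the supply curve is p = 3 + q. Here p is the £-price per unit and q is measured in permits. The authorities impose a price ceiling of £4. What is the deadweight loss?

Competitive equilibrium: 38 − 6q = 3 + q → q* = 5, p* = 8.
At the ceiling p = 4, quantity supplied = (4 − 3)/1 = 1.
Willingness to pay at q' = 1: 38 − 6·1 = 32.
Δq = 5 − 1 = 4; wedge = 32 − 4 = 28.
The triangle = ½ × 4 × 28 = £56.

£56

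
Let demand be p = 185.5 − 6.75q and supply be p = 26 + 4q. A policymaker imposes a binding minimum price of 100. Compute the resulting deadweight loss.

Competitive equilibrium: 185.5 − 6.75q = 26 + 4q → q* = 14.8372, p* = 85.3488.
At the floor p = 100, quantity demanded = (185.5 − 100)/6.75 = 12.6667.
Sellers' marginal cost at q' = 12.6667: 26 + 4·12.6667 = 76.6668.
Δq = 14.8372 − 12.6667 = 2.1705; wedge = 100 − 76.6668 = 23.3332.
The triangle = ½ × 2.1705 × 23.3332 = 25.32.

25.32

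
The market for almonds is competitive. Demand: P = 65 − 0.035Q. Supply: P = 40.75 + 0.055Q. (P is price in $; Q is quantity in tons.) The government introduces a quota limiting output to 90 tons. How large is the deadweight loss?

$1449.01

Competitive equilibrium: 65 − 0.035Q = 40.75 + 0.055Q → Q* = 269.4444, P* = 55.5694.
At Q = 90: demand price = 65 − 0.035·90 = 61.85; supply price = 40.75 + 0.055·90 = 45.7.
ΔQ = 269.4444 − 90 = 179.4444; wedge = 61.85 − 45.7 = 16.15.
Welfare loss = ½ × 179.4444 × 16.15 = $1449.01.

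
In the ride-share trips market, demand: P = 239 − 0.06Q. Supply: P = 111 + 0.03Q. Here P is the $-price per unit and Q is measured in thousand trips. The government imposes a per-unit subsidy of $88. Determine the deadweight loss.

Competitive equilibrium: 239 − 0.06Q = 111 + 0.03Q → Q* = 1422.2222, P* = 153.6667.
The subsidy lowers effective supply by 88: P = 23 + 0.03Q.
New quantity: 239 − 0.06Q = 23 + 0.03Q → Q' = 2400.
Overproduction ΔQ = 2400 − 1422.2222 = 977.7778; wedge = subsidy = 88.
DWL = ½ × 977.7778 × 88 = $43022.22 thousand.

$43022.22 thousand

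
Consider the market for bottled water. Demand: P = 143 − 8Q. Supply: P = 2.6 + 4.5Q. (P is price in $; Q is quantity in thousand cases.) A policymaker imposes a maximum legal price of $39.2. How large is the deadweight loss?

$60.01 thousand

Competitive equilibrium: 143 − 8Q = 2.6 + 4.5Q → Q* = 11.232, P* = 53.144.
At the ceiling P = 39.2, quantity supplied = (39.2 − 2.6)/4.5 = 8.1333.
Willingness to pay at Q' = 8.1333: 143 − 8·8.1333 = 77.9336.
ΔQ = 11.232 − 8.1333 = 3.0987; wedge = 77.9336 − 39.2 = 38.7336.
The triangle = ½ × 3.0987 × 38.7336 = $60.01 thousand.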